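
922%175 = 47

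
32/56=4/7 =0.57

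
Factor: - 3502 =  - 2^1*17^1*103^1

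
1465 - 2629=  - 1164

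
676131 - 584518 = 91613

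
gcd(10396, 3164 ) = 452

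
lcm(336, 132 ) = 3696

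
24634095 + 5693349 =30327444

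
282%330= 282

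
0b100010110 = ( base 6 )1142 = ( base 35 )7x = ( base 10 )278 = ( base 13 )185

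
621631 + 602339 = 1223970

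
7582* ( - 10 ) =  - 75820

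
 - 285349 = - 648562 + 363213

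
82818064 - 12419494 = 70398570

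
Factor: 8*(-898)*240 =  - 1724160=- 2^8*3^1 * 5^1*449^1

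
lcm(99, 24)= 792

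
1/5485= 1/5485 = 0.00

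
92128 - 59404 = 32724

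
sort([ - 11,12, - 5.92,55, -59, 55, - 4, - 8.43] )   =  [ - 59, - 11,-8.43,-5.92, - 4,  12,55,55 ] 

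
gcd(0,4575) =4575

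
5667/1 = 5667=5667.00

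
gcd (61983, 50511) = 3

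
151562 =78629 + 72933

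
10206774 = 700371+9506403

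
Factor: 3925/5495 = 5/7 = 5^1 * 7^( - 1)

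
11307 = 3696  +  7611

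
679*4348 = 2952292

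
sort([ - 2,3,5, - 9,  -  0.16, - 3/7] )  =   [ - 9, - 2, - 3/7,-0.16, 3, 5] 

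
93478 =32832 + 60646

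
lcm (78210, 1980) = 156420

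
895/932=895/932 = 0.96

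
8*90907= 727256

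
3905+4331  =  8236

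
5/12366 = 5/12366 = 0.00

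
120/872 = 15/109= 0.14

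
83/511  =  83/511=0.16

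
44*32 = 1408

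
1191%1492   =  1191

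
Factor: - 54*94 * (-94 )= 477144 =2^3*3^3*47^2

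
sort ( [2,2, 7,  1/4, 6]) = [ 1/4,2, 2,6 , 7 ]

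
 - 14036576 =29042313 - 43078889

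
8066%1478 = 676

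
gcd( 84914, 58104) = 2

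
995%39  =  20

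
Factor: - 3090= - 2^1*3^1*5^1*103^1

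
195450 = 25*7818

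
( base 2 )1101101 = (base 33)3a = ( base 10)109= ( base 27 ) 41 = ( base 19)5E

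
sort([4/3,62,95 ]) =[4/3, 62 , 95]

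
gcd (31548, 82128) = 12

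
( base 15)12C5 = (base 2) 111110101010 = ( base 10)4010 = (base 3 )12111112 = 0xFAA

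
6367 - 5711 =656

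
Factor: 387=3^2*43^1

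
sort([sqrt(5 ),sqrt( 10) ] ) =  [sqrt(5 ), sqrt(10) ]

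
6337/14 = 6337/14 = 452.64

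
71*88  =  6248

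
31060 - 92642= - 61582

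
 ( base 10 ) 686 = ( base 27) pb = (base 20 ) 1E6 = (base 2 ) 1010101110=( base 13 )40a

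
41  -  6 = 35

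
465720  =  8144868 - 7679148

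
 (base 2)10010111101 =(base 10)1213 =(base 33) 13p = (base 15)55d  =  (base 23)26H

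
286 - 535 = - 249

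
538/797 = 538/797 = 0.68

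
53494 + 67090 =120584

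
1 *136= 136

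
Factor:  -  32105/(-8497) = 5^1*29^( - 1 )*293^( - 1 )*6421^1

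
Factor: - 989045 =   -  5^1 * 19^1*29^1 * 359^1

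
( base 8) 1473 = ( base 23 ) 1cm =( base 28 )11F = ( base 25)182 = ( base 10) 827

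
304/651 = 304/651 = 0.47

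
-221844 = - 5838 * 38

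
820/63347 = 820/63347 = 0.01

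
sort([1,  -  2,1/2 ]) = [ - 2, 1/2, 1]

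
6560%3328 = 3232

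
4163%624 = 419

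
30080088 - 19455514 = 10624574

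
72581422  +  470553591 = 543135013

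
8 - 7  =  1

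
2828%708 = 704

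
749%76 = 65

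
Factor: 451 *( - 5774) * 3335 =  - 2^1* 5^1*11^1 * 23^1 * 29^1*41^1 * 2887^1 = -8684586790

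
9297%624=561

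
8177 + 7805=15982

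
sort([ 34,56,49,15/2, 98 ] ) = [15/2, 34,49,56,  98]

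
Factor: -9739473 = -3^1*37^1*87743^1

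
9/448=9/448= 0.02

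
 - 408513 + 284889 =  - 123624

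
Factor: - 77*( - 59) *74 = 2^1*7^1*11^1*37^1*59^1 =336182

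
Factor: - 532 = -2^2*7^1*19^1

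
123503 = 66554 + 56949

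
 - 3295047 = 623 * (-5289 ) 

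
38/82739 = 38/82739=0.00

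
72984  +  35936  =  108920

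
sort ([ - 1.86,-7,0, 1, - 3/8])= [ - 7, - 1.86 , - 3/8,0,1] 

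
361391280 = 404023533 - 42632253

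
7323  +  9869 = 17192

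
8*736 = 5888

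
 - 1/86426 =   -  1 + 86425/86426 = - 0.00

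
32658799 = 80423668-47764869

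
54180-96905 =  - 42725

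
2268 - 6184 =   -  3916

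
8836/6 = 4418/3 = 1472.67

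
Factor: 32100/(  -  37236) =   -  25/29  =  - 5^2*29^(-1)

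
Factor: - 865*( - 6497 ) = 5619905 = 5^1*73^1*89^1 * 173^1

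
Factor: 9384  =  2^3*3^1*17^1*23^1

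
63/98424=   7/10936 = 0.00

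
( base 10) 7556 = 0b1110110000100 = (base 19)11HD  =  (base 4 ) 1312010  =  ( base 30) 8bq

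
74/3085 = 74/3085= 0.02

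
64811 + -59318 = 5493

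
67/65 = 67/65  =  1.03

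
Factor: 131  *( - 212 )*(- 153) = 2^2*3^2*17^1*53^1* 131^1=4249116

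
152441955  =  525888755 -373446800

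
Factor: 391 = 17^1*23^1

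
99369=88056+11313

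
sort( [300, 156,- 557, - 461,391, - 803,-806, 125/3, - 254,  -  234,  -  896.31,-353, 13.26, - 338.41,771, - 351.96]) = [ - 896.31, - 806, - 803,  -  557, - 461, - 353, - 351.96, - 338.41, - 254,  -  234,  13.26,125/3,  156,300,  391, 771 ]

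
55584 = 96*579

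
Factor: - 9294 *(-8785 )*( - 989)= - 80749664310 = - 2^1*3^1  *5^1*7^1*23^1*43^1*251^1*1549^1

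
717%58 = 21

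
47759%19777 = 8205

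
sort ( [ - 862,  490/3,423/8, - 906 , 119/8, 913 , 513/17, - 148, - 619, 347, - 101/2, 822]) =[ - 906,-862,  -  619, - 148, - 101/2, 119/8,513/17, 423/8, 490/3, 347,822, 913]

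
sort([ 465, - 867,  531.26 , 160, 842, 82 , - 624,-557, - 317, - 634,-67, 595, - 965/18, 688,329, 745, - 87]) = [-867, - 634, - 624, - 557, - 317, - 87, - 67, - 965/18,82,160,329, 465,531.26, 595,688,745 , 842]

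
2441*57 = 139137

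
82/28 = 2 + 13/14  =  2.93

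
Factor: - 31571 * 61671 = - 1947015141  =  -  3^1*61^1 * 131^1* 241^1 *337^1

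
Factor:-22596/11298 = -2  =  - 2^1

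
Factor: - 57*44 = -2^2*3^1*11^1*19^1=- 2508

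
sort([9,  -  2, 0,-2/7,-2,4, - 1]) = [ - 2,-2,-1,-2/7 , 0 , 4,9]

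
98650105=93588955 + 5061150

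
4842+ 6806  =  11648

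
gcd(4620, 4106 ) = 2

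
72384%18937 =15573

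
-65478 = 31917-97395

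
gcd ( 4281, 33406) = 1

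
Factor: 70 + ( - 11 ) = 59^1=59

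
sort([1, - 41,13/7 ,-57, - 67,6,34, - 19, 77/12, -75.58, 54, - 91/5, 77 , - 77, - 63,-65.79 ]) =[ - 77, - 75.58, - 67, - 65.79, - 63, - 57, - 41,  -  19, - 91/5, 1, 13/7, 6, 77/12, 34, 54,77] 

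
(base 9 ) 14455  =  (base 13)463A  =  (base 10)9851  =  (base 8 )23173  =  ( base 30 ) asb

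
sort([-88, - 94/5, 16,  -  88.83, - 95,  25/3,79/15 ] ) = [- 95, -88.83, - 88,-94/5, 79/15, 25/3,  16]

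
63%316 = 63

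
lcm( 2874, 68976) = 68976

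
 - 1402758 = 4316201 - 5718959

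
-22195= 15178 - 37373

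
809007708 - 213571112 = 595436596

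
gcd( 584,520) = 8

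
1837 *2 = 3674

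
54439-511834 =  -  457395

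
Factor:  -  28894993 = -4289^1*6737^1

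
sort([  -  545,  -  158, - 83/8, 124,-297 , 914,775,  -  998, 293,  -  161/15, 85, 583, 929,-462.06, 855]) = [ - 998,-545, - 462.06,-297 ,  -  158, - 161/15,-83/8, 85,124, 293,583, 775,855 , 914,  929]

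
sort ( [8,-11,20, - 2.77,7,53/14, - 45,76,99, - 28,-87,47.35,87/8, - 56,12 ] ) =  [-87,-56 , - 45, - 28,-11, - 2.77,53/14,7,8, 87/8,12 , 20  ,  47.35, 76, 99] 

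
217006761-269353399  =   - 52346638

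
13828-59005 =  - 45177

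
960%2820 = 960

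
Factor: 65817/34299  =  37^( - 1)*71^1 = 71/37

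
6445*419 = 2700455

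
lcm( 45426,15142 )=45426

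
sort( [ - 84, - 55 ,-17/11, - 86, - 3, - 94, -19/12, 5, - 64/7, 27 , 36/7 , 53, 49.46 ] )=[ - 94, -86, - 84,-55, - 64/7, - 3, - 19/12,  -  17/11,5,36/7,27 , 49.46, 53]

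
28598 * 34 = 972332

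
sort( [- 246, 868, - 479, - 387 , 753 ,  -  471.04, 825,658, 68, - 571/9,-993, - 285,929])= [- 993, - 479, - 471.04, - 387, - 285,  -  246,  -  571/9,68,658,753 , 825, 868 , 929]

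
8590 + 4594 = 13184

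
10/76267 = 10/76267= 0.00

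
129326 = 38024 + 91302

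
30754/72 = 427+ 5/36  =  427.14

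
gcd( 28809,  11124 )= 27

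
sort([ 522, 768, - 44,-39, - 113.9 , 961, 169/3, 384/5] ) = [ - 113.9, - 44, - 39, 169/3, 384/5,522,  768, 961]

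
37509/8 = 4688 + 5/8 = 4688.62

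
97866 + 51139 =149005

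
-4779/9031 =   -  4779/9031 = - 0.53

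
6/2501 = 6/2501 = 0.00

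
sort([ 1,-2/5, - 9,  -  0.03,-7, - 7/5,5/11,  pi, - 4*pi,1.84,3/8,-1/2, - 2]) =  [-4*pi,- 9,  -  7,  -  2,  -  7/5, - 1/2,-2/5,-0.03,  3/8,5/11,1,1.84,pi]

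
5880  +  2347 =8227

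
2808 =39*72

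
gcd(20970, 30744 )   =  18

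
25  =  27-2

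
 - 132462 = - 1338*99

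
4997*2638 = 13182086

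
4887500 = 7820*625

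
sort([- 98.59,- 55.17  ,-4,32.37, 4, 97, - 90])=[ - 98.59, - 90,  -  55.17,  -  4,  4,32.37,97]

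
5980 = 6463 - 483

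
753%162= 105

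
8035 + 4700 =12735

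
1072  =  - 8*( - 134)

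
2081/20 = 104 + 1/20=104.05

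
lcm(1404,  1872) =5616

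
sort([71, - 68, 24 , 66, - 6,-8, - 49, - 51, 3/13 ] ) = [ - 68, - 51,  -  49, - 8, -6, 3/13, 24,66,71]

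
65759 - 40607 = 25152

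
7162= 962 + 6200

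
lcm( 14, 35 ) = 70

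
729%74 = 63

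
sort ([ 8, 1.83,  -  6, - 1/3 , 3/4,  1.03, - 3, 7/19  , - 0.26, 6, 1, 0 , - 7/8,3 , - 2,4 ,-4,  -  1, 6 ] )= [  -  6,  -  4, - 3, - 2, - 1,-7/8,-1/3,- 0.26,0,7/19,3/4,1 , 1.03,1.83,  3,4 , 6,6, 8]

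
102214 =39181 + 63033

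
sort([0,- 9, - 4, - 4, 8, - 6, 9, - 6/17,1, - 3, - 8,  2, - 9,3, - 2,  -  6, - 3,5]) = [ - 9,  -  9, - 8, - 6, - 6, -4 , - 4,-3, - 3, - 2, - 6/17 , 0,1 , 2,3,5,8,9] 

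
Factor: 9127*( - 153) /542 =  - 1396431/542 = - 2^(-1) * 3^2*17^1*271^( - 1)*9127^1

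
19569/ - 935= - 1779/85 = - 20.93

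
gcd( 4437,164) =1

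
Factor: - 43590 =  -2^1*3^1*5^1*1453^1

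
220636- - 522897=743533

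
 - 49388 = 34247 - 83635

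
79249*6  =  475494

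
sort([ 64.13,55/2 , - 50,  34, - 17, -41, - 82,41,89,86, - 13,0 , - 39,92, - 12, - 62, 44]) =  [-82, - 62, - 50, - 41, - 39, - 17 , -13, - 12,  0,  55/2,34 , 41,44,  64.13,86 , 89,92 ]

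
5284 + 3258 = 8542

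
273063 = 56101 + 216962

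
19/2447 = 19/2447 = 0.01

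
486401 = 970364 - 483963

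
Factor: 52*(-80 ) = - 2^6*5^1*13^1  =  - 4160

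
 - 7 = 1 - 8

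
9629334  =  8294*1161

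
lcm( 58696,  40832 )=939136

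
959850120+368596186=1328446306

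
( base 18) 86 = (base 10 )150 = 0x96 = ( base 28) 5a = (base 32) 4M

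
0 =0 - 0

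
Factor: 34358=2^1 *41^1*419^1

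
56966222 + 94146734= 151112956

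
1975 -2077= - 102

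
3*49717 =149151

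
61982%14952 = 2174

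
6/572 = 3/286 = 0.01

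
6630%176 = 118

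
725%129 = 80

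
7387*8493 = 62737791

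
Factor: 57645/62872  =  2^( - 3) * 3^3*5^1*7^1*29^ (-1 )*61^1 * 271^ ( - 1)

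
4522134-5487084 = -964950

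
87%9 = 6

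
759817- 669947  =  89870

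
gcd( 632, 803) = 1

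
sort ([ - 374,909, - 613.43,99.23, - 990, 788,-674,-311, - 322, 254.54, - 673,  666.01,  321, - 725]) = [ - 990,  -  725,-674, - 673,- 613.43,-374, - 322, - 311,  99.23, 254.54,321, 666.01, 788, 909 ]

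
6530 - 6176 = 354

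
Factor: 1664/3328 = 2^ ( - 1 ) = 1/2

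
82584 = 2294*36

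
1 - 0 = 1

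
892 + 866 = 1758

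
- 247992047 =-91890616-156101431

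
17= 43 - 26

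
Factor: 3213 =3^3*7^1  *  17^1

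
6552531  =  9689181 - 3136650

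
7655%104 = 63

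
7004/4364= 1+660/1091 = 1.60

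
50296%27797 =22499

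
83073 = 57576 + 25497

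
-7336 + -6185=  - 13521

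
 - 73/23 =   -  4 + 19/23 =- 3.17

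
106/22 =53/11 = 4.82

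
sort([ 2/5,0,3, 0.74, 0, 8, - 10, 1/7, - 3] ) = [-10, - 3  ,  0,  0,1/7,2/5, 0.74, 3,8] 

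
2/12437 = 2/12437 = 0.00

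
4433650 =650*6821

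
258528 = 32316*8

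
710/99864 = 355/49932 = 0.01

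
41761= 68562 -26801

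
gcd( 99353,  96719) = 1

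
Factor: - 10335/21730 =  - 2^( - 1)*3^1 * 13^1* 41^( - 1 )= - 39/82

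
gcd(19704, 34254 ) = 6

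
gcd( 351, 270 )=27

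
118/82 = 1+18/41 = 1.44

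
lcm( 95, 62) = 5890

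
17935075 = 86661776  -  68726701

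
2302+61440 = 63742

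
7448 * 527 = 3925096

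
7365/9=2455/3= 818.33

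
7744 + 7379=15123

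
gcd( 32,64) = 32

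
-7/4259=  - 7/4259 = - 0.00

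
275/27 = 10 + 5/27 = 10.19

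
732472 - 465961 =266511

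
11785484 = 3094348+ 8691136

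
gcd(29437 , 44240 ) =1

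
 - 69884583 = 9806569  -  79691152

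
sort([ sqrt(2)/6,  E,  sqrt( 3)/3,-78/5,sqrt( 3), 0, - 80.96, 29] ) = [ -80.96, -78/5, 0, sqrt( 2 )/6, sqrt(3 )/3,sqrt( 3), E, 29] 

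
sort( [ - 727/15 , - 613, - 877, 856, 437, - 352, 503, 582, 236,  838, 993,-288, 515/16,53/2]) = [ - 877, -613,  -  352, - 288, - 727/15 , 53/2 , 515/16, 236, 437, 503, 582, 838,856, 993]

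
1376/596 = 2 + 46/149 = 2.31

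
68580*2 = 137160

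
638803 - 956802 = -317999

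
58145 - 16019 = 42126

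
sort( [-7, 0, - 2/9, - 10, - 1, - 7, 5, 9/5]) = [ - 10, - 7, - 7, - 1, - 2/9,0, 9/5,5] 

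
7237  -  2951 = 4286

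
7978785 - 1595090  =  6383695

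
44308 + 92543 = 136851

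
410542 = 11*37322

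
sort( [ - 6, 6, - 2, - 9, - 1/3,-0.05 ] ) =[ - 9, - 6 , - 2, - 1/3, - 0.05,6] 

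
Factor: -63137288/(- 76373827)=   2^3*127^1 * 62143^1*76373827^( - 1) 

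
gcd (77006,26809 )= 1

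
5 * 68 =340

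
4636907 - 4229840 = 407067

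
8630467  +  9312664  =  17943131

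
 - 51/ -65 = 51/65 = 0.78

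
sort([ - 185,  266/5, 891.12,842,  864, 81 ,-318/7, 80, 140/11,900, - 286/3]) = [ - 185, - 286/3, - 318/7,140/11, 266/5,  80, 81  ,  842, 864, 891.12, 900]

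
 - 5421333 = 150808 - 5572141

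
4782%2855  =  1927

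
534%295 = 239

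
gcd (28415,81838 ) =1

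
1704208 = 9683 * 176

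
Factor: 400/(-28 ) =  - 100/7= - 2^2*5^2*7^( - 1) 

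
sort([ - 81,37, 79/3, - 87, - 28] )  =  [ - 87, - 81, - 28,79/3,37]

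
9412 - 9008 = 404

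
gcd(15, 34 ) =1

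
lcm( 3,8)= 24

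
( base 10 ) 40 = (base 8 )50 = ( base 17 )26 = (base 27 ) 1D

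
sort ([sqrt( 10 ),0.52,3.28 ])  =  [0.52,sqrt( 10),3.28]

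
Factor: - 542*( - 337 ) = 182654 = 2^1 * 271^1*337^1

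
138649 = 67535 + 71114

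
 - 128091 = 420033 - 548124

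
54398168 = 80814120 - 26415952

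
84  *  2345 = 196980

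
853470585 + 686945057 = 1540415642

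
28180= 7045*4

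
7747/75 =7747/75 = 103.29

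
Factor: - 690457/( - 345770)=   2^(  -  1 )*5^( - 1 )* 37^1*71^(-1 ) * 487^(-1)*18661^1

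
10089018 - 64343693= - 54254675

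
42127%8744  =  7151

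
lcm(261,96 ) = 8352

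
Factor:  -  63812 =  - 2^2*7^1*43^1*53^1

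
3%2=1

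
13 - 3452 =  - 3439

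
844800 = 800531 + 44269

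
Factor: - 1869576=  - 2^3*3^1*77899^1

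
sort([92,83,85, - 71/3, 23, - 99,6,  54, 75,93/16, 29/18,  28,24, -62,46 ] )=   [- 99, - 62, - 71/3, 29/18,93/16,6,23,24, 28,46, 54,75,83,  85,92 ] 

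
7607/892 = 7607/892 = 8.53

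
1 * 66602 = 66602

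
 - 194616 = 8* ( -24327 ) 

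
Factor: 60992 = 2^6*953^1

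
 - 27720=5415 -33135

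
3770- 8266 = - 4496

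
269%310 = 269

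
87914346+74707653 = 162621999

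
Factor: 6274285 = 5^1*23^1*54559^1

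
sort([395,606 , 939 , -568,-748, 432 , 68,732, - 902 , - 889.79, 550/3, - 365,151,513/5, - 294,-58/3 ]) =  [  -  902, - 889.79,- 748,-568,-365, - 294, - 58/3,68,513/5,  151, 550/3,395,432,606, 732,939] 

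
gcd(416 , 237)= 1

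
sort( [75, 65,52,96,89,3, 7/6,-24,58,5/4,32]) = [-24,7/6,5/4,3, 32 , 52,58,65,75,89,96] 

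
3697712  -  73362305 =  - 69664593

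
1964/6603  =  1964/6603 = 0.30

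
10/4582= 5/2291 = 0.00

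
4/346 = 2/173 = 0.01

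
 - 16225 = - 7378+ - 8847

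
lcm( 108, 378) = 756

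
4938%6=0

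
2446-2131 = 315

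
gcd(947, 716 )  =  1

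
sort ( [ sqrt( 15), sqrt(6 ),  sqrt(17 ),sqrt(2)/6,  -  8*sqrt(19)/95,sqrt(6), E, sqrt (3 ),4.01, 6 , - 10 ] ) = [ - 10,-8*sqrt( 19)/95, sqrt(2)/6, sqrt(3) , sqrt( 6), sqrt(6),E,sqrt(15),4.01,sqrt( 17),6 ]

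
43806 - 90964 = -47158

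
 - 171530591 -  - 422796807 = 251266216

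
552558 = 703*786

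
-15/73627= -15/73627  =  -0.00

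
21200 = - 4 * ( - 5300 )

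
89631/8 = 11203 + 7/8 = 11203.88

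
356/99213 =356/99213 = 0.00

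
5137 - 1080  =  4057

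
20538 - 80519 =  - 59981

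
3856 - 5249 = -1393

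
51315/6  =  17105/2 = 8552.50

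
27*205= 5535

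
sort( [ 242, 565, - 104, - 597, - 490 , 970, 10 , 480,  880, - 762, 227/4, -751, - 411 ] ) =[ - 762, - 751, - 597, - 490,-411, - 104,10,227/4, 242, 480,565, 880,970]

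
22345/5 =4469 = 4469.00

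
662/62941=662/62941 = 0.01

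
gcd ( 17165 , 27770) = 5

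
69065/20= 3453 + 1/4 = 3453.25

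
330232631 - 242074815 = 88157816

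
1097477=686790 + 410687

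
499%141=76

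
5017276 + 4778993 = 9796269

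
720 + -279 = 441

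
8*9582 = 76656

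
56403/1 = 56403= 56403.00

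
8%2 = 0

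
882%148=142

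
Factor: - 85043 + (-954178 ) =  - 1039221 = - 3^2*115469^1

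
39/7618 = 3/586 = 0.01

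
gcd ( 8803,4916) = 1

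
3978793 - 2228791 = 1750002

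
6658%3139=380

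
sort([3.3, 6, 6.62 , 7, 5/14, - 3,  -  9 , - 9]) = [ - 9, - 9, - 3,5/14,  3.3, 6 , 6.62, 7] 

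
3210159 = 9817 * 327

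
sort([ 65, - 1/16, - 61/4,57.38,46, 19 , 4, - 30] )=[ - 30  ,  -  61/4, - 1/16, 4,19,46,57.38,65] 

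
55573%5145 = 4123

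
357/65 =5 + 32/65=5.49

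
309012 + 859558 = 1168570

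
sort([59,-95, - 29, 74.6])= [ - 95,-29, 59, 74.6 ] 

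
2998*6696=20074608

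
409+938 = 1347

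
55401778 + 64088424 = 119490202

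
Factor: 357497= 7^1*51071^1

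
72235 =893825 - 821590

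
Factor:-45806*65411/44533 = -2^1* 37^1*149^1*439^1*619^1 * 44533^( - 1) = - 2996216266/44533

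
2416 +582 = 2998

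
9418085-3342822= 6075263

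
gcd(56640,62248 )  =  8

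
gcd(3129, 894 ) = 447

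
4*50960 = 203840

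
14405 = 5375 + 9030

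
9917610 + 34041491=43959101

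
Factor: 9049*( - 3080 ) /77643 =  - 27870920/77643 = - 2^3*3^( - 2 )*5^1*7^1*11^1*8627^(-1) * 9049^1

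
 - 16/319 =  - 16/319=- 0.05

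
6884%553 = 248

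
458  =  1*458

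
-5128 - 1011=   -6139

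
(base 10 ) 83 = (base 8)123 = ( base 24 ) 3b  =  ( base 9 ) 102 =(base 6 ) 215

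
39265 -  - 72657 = 111922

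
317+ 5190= 5507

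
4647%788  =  707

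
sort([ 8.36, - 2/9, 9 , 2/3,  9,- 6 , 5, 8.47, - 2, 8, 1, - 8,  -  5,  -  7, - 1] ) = [ - 8, - 7, - 6,  -  5, - 2, - 1, - 2/9,2/3 , 1, 5, 8, 8.36,8.47, 9 , 9]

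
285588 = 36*7933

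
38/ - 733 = - 1+695/733 = - 0.05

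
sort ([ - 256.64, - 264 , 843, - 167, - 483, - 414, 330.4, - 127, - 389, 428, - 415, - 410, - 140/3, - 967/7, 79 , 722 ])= [ - 483, - 415, - 414, - 410, - 389, - 264  , - 256.64 , - 167, - 967/7, - 127, - 140/3, 79, 330.4, 428, 722,  843 ]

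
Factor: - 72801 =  - 3^2 * 8089^1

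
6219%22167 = 6219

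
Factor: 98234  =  2^1*49117^1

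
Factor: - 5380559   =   - 5380559^1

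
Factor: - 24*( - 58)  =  2^4*3^1*29^1  =  1392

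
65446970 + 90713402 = 156160372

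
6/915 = 2/305 =0.01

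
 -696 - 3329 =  - 4025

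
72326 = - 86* ( - 841)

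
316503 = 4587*69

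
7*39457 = 276199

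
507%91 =52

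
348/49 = 7 + 5/49 = 7.10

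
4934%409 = 26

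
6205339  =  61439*101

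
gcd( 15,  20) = 5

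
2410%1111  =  188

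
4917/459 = 10+109/153 = 10.71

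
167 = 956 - 789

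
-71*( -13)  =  923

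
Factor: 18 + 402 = 2^2*3^1*5^1*7^1 = 420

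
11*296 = 3256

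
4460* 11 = 49060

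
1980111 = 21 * 94291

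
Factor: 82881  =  3^2*9209^1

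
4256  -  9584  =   - 5328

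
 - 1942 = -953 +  - 989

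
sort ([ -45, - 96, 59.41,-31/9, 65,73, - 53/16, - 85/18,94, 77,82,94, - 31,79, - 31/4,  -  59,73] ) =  [ - 96, - 59 , - 45, - 31,-31/4,-85/18, - 31/9,-53/16, 59.41, 65, 73,73,77,79,82 , 94,94 ]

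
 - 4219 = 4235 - 8454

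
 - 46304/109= - 425 + 21/109 = - 424.81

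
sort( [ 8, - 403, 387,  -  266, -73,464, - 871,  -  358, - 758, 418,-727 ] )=[ - 871, - 758, - 727,-403, - 358, - 266,  -  73 , 8, 387,418,  464]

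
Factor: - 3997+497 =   -  3500 = - 2^2*5^3*7^1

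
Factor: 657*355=233235=3^2*5^1*71^1*73^1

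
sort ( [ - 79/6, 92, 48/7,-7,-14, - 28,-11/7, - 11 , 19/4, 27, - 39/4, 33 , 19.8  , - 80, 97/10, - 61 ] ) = [ - 80, - 61 , - 28, - 14, - 79/6, - 11, - 39/4, - 7, - 11/7, 19/4, 48/7,  97/10, 19.8, 27 , 33,  92 ] 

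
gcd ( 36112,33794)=122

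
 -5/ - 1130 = 1/226 = 0.00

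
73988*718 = 53123384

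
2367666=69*34314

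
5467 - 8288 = -2821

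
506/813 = 506/813 = 0.62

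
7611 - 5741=1870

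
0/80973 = 0= 0.00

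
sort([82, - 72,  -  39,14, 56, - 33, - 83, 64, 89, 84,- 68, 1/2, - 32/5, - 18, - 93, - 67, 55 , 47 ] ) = [ - 93, - 83, - 72, - 68, - 67,-39, - 33,-18, - 32/5, 1/2, 14,  47,55,56, 64, 82, 84,89 ]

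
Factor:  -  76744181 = - 181^1 * 424001^1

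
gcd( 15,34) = 1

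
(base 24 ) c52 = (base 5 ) 211114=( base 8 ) 15572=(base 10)7034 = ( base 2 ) 1101101111010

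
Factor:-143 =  - 11^1*13^1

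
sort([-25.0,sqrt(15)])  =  [ - 25.0,sqrt ( 15)]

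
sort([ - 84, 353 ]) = [ - 84, 353]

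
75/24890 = 15/4978 = 0.00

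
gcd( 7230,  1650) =30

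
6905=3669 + 3236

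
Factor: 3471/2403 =3^( - 2)*13^1 = 13/9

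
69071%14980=9151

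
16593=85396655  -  85380062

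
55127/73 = 755 + 12/73 = 755.16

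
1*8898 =8898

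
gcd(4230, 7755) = 705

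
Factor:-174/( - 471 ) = 58/157 = 2^1*29^1*157^( - 1 )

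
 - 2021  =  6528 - 8549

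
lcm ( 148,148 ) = 148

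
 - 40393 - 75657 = -116050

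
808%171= 124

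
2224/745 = 2224/745 =2.99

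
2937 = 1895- - 1042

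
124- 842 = - 718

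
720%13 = 5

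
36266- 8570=27696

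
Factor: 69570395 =5^1*2903^1*4793^1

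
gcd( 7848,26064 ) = 72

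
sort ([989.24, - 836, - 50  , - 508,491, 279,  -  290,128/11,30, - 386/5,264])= [ - 836, -508, - 290, - 386/5, - 50, 128/11,30,264,279 , 491,989.24]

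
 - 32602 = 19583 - 52185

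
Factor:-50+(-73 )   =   - 3^1 * 41^1= - 123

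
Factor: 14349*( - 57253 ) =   -  3^1*7^1*4783^1 * 8179^1=   - 821523297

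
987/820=987/820 = 1.20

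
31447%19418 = 12029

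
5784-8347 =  - 2563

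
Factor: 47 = 47^1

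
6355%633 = 25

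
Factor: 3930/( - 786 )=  - 5 = - 5^1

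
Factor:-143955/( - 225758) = 2^ (-1 )*3^2*5^1 *7^1*13^( - 1 )*19^(- 1) = 315/494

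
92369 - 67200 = 25169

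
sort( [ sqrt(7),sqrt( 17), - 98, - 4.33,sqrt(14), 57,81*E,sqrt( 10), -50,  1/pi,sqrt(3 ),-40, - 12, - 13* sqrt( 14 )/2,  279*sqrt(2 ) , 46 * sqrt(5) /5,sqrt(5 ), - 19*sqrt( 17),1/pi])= [ - 98,  -  19*sqrt( 17), - 50,  -  40,  -  13*sqrt(14 )/2, - 12, - 4.33,1/pi,1/pi,sqrt(3) , sqrt(5),  sqrt( 7), sqrt(10),sqrt(14),sqrt(17),46*sqrt (5)/5,57,81 * E,279*sqrt( 2)] 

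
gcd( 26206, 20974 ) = 2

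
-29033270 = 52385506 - 81418776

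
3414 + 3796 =7210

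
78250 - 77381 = 869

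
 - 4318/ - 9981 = 4318/9981 = 0.43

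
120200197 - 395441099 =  - 275240902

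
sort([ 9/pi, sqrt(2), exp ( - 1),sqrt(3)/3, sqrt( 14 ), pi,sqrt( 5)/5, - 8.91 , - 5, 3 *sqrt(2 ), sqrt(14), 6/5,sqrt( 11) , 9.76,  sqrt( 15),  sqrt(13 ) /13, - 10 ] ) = [  -  10,-8.91, - 5,sqrt(13)/13, exp(-1),  sqrt (5)/5,sqrt( 3) /3, 6/5,sqrt(2), 9/pi,pi, sqrt(11), sqrt( 14) , sqrt(14 ), sqrt( 15), 3*sqrt( 2),9.76 ]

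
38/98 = 19/49 =0.39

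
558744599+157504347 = 716248946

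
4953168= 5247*944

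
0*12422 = 0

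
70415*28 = 1971620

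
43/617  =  43/617= 0.07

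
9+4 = 13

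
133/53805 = 133/53805 = 0.00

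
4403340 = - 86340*(-51)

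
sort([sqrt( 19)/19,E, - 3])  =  [ - 3, sqrt (19)/19,E ] 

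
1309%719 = 590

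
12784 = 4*3196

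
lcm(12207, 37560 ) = 488280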